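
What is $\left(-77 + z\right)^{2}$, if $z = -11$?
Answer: $7744$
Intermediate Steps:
$\left(-77 + z\right)^{2} = \left(-77 - 11\right)^{2} = \left(-88\right)^{2} = 7744$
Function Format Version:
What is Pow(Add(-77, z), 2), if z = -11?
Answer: 7744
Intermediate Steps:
Pow(Add(-77, z), 2) = Pow(Add(-77, -11), 2) = Pow(-88, 2) = 7744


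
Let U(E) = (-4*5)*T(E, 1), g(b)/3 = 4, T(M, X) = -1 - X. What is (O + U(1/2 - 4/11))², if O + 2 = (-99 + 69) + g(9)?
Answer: 400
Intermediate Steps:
g(b) = 12 (g(b) = 3*4 = 12)
O = -20 (O = -2 + ((-99 + 69) + 12) = -2 + (-30 + 12) = -2 - 18 = -20)
U(E) = 40 (U(E) = (-4*5)*(-1 - 1*1) = -20*(-1 - 1) = -20*(-2) = 40)
(O + U(1/2 - 4/11))² = (-20 + 40)² = 20² = 400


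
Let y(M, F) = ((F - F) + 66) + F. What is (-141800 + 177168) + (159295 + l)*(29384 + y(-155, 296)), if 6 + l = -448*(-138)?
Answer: 6577262666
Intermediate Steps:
y(M, F) = 66 + F (y(M, F) = (0 + 66) + F = 66 + F)
l = 61818 (l = -6 - 448*(-138) = -6 + 61824 = 61818)
(-141800 + 177168) + (159295 + l)*(29384 + y(-155, 296)) = (-141800 + 177168) + (159295 + 61818)*(29384 + (66 + 296)) = 35368 + 221113*(29384 + 362) = 35368 + 221113*29746 = 35368 + 6577227298 = 6577262666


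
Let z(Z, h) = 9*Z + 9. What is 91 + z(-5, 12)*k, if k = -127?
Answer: 4663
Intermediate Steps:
z(Z, h) = 9 + 9*Z
91 + z(-5, 12)*k = 91 + (9 + 9*(-5))*(-127) = 91 + (9 - 45)*(-127) = 91 - 36*(-127) = 91 + 4572 = 4663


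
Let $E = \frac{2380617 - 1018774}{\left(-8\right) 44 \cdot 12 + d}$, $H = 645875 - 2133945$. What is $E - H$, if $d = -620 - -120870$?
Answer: $\frac{172656171663}{116026} \approx 1.4881 \cdot 10^{6}$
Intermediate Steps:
$H = -1488070$ ($H = 645875 - 2133945 = -1488070$)
$d = 120250$ ($d = -620 + 120870 = 120250$)
$E = \frac{1361843}{116026}$ ($E = \frac{2380617 - 1018774}{\left(-8\right) 44 \cdot 12 + 120250} = \frac{1361843}{\left(-352\right) 12 + 120250} = \frac{1361843}{-4224 + 120250} = \frac{1361843}{116026} \approx 11.737$)
$E - H = \frac{1361843}{116026} - -1488070 = \frac{1361843}{116026} + 1488070 = \frac{172656171663}{116026}$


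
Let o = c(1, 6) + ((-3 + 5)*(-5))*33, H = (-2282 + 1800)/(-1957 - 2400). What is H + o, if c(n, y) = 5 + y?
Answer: -1389401/4357 ≈ -318.89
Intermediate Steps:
H = 482/4357 (H = -482/(-4357) = -482*(-1/4357) = 482/4357 ≈ 0.11063)
o = -319 (o = (5 + 6) + ((-3 + 5)*(-5))*33 = 11 + (2*(-5))*33 = 11 - 10*33 = 11 - 330 = -319)
H + o = 482/4357 - 319 = -1389401/4357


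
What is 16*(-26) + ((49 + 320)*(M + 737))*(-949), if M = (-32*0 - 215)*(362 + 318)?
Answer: 50938378387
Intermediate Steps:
M = -146200 (M = (0 - 215)*680 = -215*680 = -146200)
16*(-26) + ((49 + 320)*(M + 737))*(-949) = 16*(-26) + ((49 + 320)*(-146200 + 737))*(-949) = -416 + (369*(-145463))*(-949) = -416 - 53675847*(-949) = -416 + 50938378803 = 50938378387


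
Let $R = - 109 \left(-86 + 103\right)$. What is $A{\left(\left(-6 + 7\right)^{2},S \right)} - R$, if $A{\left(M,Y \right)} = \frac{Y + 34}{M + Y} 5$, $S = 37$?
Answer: $\frac{70769}{38} \approx 1862.3$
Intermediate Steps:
$R = -1853$ ($R = \left(-109\right) 17 = -1853$)
$A{\left(M,Y \right)} = \frac{5 \left(34 + Y\right)}{M + Y}$ ($A{\left(M,Y \right)} = \frac{34 + Y}{M + Y} 5 = \frac{5 \left(34 + Y\right)}{M + Y}$)
$A{\left(\left(-6 + 7\right)^{2},S \right)} - R = \frac{5 \left(34 + 37\right)}{\left(-6 + 7\right)^{2} + 37} - -1853 = 5 \frac{1}{1^{2} + 37} \cdot 71 + 1853 = 5 \frac{1}{1 + 37} \cdot 71 + 1853 = 5 \cdot \frac{1}{38} \cdot 71 + 1853 = \frac{355}{38} + 1853 = \frac{70769}{38}$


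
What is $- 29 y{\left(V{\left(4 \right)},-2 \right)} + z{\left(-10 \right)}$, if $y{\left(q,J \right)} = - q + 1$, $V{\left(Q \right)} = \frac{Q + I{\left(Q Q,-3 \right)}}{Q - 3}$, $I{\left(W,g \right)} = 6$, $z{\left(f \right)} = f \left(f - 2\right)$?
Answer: $381$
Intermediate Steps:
$z{\left(f \right)} = f \left(-2 + f\right)$
$V{\left(Q \right)} = \frac{6 + Q}{-3 + Q}$ ($V{\left(Q \right)} = \frac{Q + 6}{Q - 3} = \frac{6 + Q}{-3 + Q}$)
$y{\left(q,J \right)} = 1 - q$
$- 29 y{\left(V{\left(4 \right)},-2 \right)} + z{\left(-10 \right)} = - 29 \left(1 - \frac{6 + 4}{-3 + 4}\right) - 10 \left(-2 - 10\right) = - 29 \left(1 - 1^{-1} \cdot 10\right) - -120 = - 29 \left(1 - 1 \cdot 10\right) + 120 = - 29 \left(1 - 10\right) + 120 = \left(-29\right) \left(-9\right) + 120 = 261 + 120 = 381$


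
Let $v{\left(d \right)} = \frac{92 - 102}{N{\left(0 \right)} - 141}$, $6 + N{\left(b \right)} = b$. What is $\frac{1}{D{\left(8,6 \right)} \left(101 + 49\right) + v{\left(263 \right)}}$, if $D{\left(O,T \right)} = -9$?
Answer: $- \frac{147}{198440} \approx -0.00074078$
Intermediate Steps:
$N{\left(b \right)} = -6 + b$
$v{\left(d \right)} = \frac{10}{147}$ ($v{\left(d \right)} = \frac{92 - 102}{\left(-6 + 0\right) - 141} = - \frac{10}{-6 - 141} = - \frac{10}{-147} = \left(-10\right) \left(- \frac{1}{147}\right) = \frac{10}{147}$)
$\frac{1}{D{\left(8,6 \right)} \left(101 + 49\right) + v{\left(263 \right)}} = \frac{1}{- 9 \left(101 + 49\right) + \frac{10}{147}} = \frac{1}{\left(-9\right) 150 + \frac{10}{147}} = \frac{1}{-1350 + \frac{10}{147}} = \frac{1}{- \frac{198440}{147}} = - \frac{147}{198440}$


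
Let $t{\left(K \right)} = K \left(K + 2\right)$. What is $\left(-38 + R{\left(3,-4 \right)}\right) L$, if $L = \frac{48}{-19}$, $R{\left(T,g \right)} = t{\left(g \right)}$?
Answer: $\frac{1440}{19} \approx 75.789$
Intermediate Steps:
$t{\left(K \right)} = K \left(2 + K\right)$
$R{\left(T,g \right)} = g \left(2 + g\right)$
$L = - \frac{48}{19}$ ($L = 48 \left(- \frac{1}{19}\right) = - \frac{48}{19} \approx -2.5263$)
$\left(-38 + R{\left(3,-4 \right)}\right) L = \left(-38 - 4 \left(2 - 4\right)\right) \left(- \frac{48}{19}\right) = \left(-38 - -8\right) \left(- \frac{48}{19}\right) = \left(-38 + 8\right) \left(- \frac{48}{19}\right) = \left(-30\right) \left(- \frac{48}{19}\right) = \frac{1440}{19}$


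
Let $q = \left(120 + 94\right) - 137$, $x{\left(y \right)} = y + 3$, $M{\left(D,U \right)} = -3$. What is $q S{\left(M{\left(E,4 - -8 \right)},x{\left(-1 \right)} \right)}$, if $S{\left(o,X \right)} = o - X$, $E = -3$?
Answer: $-385$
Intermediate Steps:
$x{\left(y \right)} = 3 + y$
$q = 77$ ($q = 214 - 137 = 77$)
$q S{\left(M{\left(E,4 - -8 \right)},x{\left(-1 \right)} \right)} = 77 \left(-3 - \left(3 - 1\right)\right) = 77 \left(-3 - 2\right) = 77 \left(-5\right) = -385$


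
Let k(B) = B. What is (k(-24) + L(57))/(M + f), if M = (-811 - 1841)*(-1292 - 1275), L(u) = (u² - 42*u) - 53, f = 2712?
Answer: 389/3405198 ≈ 0.00011424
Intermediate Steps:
L(u) = -53 + u² - 42*u
M = 6807684 (M = -2652*(-2567) = 6807684)
(k(-24) + L(57))/(M + f) = (-24 + (-53 + 57² - 42*57))/(6807684 + 2712) = (-24 + (-53 + 3249 - 2394))/6810396 = (-24 + 802)*(1/6810396) = 778*(1/6810396) = 389/3405198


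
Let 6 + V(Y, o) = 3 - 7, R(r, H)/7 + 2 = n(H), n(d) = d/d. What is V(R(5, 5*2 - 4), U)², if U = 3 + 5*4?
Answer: 100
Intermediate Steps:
U = 23 (U = 3 + 20 = 23)
n(d) = 1
R(r, H) = -7 (R(r, H) = -14 + 7*1 = -14 + 7 = -7)
V(Y, o) = -10 (V(Y, o) = -6 + (3 - 7) = -6 - 4 = -10)
V(R(5, 5*2 - 4), U)² = (-10)² = 100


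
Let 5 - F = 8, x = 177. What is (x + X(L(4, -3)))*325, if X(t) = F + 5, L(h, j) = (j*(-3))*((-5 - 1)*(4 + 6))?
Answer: 58175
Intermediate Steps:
F = -3 (F = 5 - 1*8 = 5 - 8 = -3)
L(h, j) = 180*j (L(h, j) = (-3*j)*(-6*10) = -3*j*(-60) = 180*j)
X(t) = 2 (X(t) = -3 + 5 = 2)
(x + X(L(4, -3)))*325 = (177 + 2)*325 = 179*325 = 58175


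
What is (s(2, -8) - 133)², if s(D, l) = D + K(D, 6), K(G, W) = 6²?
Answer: 9025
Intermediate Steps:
K(G, W) = 36
s(D, l) = 36 + D (s(D, l) = D + 36 = 36 + D)
(s(2, -8) - 133)² = ((36 + 2) - 133)² = (38 - 133)² = (-95)² = 9025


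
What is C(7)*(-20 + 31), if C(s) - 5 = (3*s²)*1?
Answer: 1672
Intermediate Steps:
C(s) = 5 + 3*s² (C(s) = 5 + (3*s²)*1 = 5 + 3*s²)
C(7)*(-20 + 31) = (5 + 3*7²)*(-20 + 31) = (5 + 3*49)*11 = (5 + 147)*11 = 152*11 = 1672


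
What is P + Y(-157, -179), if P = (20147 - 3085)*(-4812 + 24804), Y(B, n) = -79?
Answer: 341103425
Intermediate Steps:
P = 341103504 (P = 17062*19992 = 341103504)
P + Y(-157, -179) = 341103504 - 79 = 341103425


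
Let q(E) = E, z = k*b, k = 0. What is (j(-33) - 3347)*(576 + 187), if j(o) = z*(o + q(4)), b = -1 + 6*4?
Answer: -2553761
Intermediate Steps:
b = 23 (b = -1 + 24 = 23)
z = 0 (z = 0*23 = 0)
j(o) = 0 (j(o) = 0*(o + 4) = 0*(4 + o) = 0)
(j(-33) - 3347)*(576 + 187) = (0 - 3347)*(576 + 187) = -3347*763 = -2553761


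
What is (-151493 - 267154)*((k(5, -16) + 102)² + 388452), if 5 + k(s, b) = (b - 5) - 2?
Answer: -164916775416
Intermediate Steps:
k(s, b) = -12 + b (k(s, b) = -5 + ((b - 5) - 2) = -5 + ((-5 + b) - 2) = -5 + (-7 + b) = -12 + b)
(-151493 - 267154)*((k(5, -16) + 102)² + 388452) = (-151493 - 267154)*(((-12 - 16) + 102)² + 388452) = -418647*((-28 + 102)² + 388452) = -418647*(74² + 388452) = -418647*(5476 + 388452) = -418647*393928 = -164916775416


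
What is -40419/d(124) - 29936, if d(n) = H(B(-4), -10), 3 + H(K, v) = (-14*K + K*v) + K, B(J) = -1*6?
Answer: -151177/5 ≈ -30235.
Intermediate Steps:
B(J) = -6
H(K, v) = -3 - 13*K + K*v (H(K, v) = -3 + ((-14*K + K*v) + K) = -3 + (-13*K + K*v) = -3 - 13*K + K*v)
d(n) = 135 (d(n) = -3 - 13*(-6) - 6*(-10) = -3 + 78 + 60 = 135)
-40419/d(124) - 29936 = -40419/135 - 29936 = -40419*1/135 - 29936 = -1497/5 - 29936 = -151177/5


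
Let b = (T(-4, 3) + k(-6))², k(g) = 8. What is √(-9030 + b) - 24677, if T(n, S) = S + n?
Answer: -24677 + I*√8981 ≈ -24677.0 + 94.768*I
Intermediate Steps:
b = 49 (b = ((3 - 4) + 8)² = (-1 + 8)² = 7² = 49)
√(-9030 + b) - 24677 = √(-9030 + 49) - 24677 = √(-8981) - 24677 = I*√8981 - 24677 = -24677 + I*√8981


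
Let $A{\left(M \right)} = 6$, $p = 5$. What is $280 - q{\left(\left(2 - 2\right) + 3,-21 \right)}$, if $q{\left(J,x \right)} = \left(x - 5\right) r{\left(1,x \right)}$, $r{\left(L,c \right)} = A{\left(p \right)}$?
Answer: $436$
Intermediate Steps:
$r{\left(L,c \right)} = 6$
$q{\left(J,x \right)} = -30 + 6 x$ ($q{\left(J,x \right)} = \left(x - 5\right) 6 = \left(-5 + x\right) 6 = -30 + 6 x$)
$280 - q{\left(\left(2 - 2\right) + 3,-21 \right)} = 280 - \left(-30 + 6 \left(-21\right)\right) = 280 - \left(-30 - 126\right) = 280 - -156 = 280 + 156 = 436$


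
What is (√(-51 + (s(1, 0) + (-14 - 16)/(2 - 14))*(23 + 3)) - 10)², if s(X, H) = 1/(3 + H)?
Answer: 368/3 - 40*√51/3 ≈ 27.448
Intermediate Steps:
(√(-51 + (s(1, 0) + (-14 - 16)/(2 - 14))*(23 + 3)) - 10)² = (√(-51 + (1/(3 + 0) + (-14 - 16)/(2 - 14))*(23 + 3)) - 10)² = (√(-51 + (1/3 - 30/(-12))*26) - 10)² = (√(-51 + (⅓ - 30*(-1/12))*26) - 10)² = (√(-51 + (⅓ + 5/2)*26) - 10)² = (√(-51 + (17/6)*26) - 10)² = (√(-51 + 221/3) - 10)² = (√(68/3) - 10)² = (2*√51/3 - 10)² = (-10 + 2*√51/3)²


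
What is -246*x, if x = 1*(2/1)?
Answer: -492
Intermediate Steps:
x = 2 (x = 1*(2*1) = 1*2 = 2)
-246*x = -246*2 = -492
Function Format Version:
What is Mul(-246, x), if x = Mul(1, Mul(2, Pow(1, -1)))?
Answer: -492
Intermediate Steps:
x = 2 (x = Mul(1, Mul(2, 1)) = Mul(1, 2) = 2)
Mul(-246, x) = Mul(-246, 2) = -492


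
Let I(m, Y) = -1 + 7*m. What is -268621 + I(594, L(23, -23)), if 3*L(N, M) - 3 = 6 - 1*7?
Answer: -264464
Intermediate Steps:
L(N, M) = ⅔ (L(N, M) = 1 + (6 - 1*7)/3 = 1 + (6 - 7)/3 = 1 + (⅓)*(-1) = 1 - ⅓ = ⅔)
-268621 + I(594, L(23, -23)) = -268621 + (-1 + 7*594) = -268621 + (-1 + 4158) = -268621 + 4157 = -264464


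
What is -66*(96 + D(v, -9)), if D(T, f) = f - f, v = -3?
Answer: -6336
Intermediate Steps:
D(T, f) = 0
-66*(96 + D(v, -9)) = -66*(96 + 0) = -66*96 = -6336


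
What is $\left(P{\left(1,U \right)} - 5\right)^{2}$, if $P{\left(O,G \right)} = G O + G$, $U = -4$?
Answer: $169$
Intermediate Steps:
$P{\left(O,G \right)} = G + G O$
$\left(P{\left(1,U \right)} - 5\right)^{2} = \left(- 4 \left(1 + 1\right) - 5\right)^{2} = \left(\left(-4\right) 2 - 5\right)^{2} = \left(-8 - 5\right)^{2} = \left(-13\right)^{2} = 169$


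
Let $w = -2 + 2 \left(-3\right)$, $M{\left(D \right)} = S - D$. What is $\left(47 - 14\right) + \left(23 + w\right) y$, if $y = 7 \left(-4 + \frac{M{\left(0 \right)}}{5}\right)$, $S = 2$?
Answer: $-345$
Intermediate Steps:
$M{\left(D \right)} = 2 - D$
$w = -8$ ($w = -2 - 6 = -8$)
$y = - \frac{126}{5}$ ($y = 7 \left(-4 + \frac{2 - 0}{5}\right) = 7 \left(-4 + \left(2 + 0\right) \frac{1}{5}\right) = 7 \left(-4 + 2 \cdot \frac{1}{5}\right) = 7 \left(-4 + \frac{2}{5}\right) = 7 \left(- \frac{18}{5}\right) = - \frac{126}{5} \approx -25.2$)
$\left(47 - 14\right) + \left(23 + w\right) y = \left(47 - 14\right) + \left(23 - 8\right) \left(- \frac{126}{5}\right) = 33 + 15 \left(- \frac{126}{5}\right) = 33 - 378 = -345$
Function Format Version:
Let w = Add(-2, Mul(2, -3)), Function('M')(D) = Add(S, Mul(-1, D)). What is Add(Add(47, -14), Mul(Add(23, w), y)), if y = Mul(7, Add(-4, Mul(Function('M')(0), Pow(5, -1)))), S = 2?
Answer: -345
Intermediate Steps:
Function('M')(D) = Add(2, Mul(-1, D))
w = -8 (w = Add(-2, -6) = -8)
y = Rational(-126, 5) (y = Mul(7, Add(-4, Mul(Add(2, Mul(-1, 0)), Pow(5, -1)))) = Mul(7, Add(-4, Mul(Add(2, 0), Rational(1, 5)))) = Mul(7, Add(-4, Mul(2, Rational(1, 5)))) = Mul(7, Add(-4, Rational(2, 5))) = Mul(7, Rational(-18, 5)) = Rational(-126, 5) ≈ -25.200)
Add(Add(47, -14), Mul(Add(23, w), y)) = Add(Add(47, -14), Mul(Add(23, -8), Rational(-126, 5))) = Add(33, Mul(15, Rational(-126, 5))) = Add(33, -378) = -345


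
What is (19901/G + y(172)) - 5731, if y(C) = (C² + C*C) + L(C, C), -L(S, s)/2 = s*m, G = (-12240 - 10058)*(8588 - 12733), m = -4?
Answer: 5066103055631/92425210 ≈ 54813.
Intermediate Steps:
G = 92425210 (G = -22298*(-4145) = 92425210)
L(S, s) = 8*s (L(S, s) = -2*s*(-4) = -(-8)*s = 8*s)
y(C) = 2*C² + 8*C (y(C) = (C² + C*C) + 8*C = (C² + C²) + 8*C = 2*C² + 8*C)
(19901/G + y(172)) - 5731 = (19901/92425210 + 2*172*(4 + 172)) - 5731 = (19901*(1/92425210) + 2*172*176) - 5731 = (19901/92425210 + 60544) - 5731 = 5595791934141/92425210 - 5731 = 5066103055631/92425210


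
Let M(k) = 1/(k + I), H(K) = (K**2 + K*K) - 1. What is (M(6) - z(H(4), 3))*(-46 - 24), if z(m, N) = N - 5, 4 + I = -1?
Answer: -210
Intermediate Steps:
I = -5 (I = -4 - 1 = -5)
H(K) = -1 + 2*K**2 (H(K) = (K**2 + K**2) - 1 = 2*K**2 - 1 = -1 + 2*K**2)
z(m, N) = -5 + N
M(k) = 1/(-5 + k) (M(k) = 1/(k - 5) = 1/(-5 + k))
(M(6) - z(H(4), 3))*(-46 - 24) = (1/(-5 + 6) - (-5 + 3))*(-46 - 24) = (1/1 - 1*(-2))*(-70) = (1 + 2)*(-70) = 3*(-70) = -210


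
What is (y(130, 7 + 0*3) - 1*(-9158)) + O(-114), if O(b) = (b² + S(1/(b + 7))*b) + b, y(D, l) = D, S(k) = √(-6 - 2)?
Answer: 22170 - 228*I*√2 ≈ 22170.0 - 322.44*I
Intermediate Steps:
S(k) = 2*I*√2 (S(k) = √(-8) = 2*I*√2)
O(b) = b + b² + 2*I*b*√2 (O(b) = (b² + (2*I*√2)*b) + b = (b² + 2*I*b*√2) + b = b + b² + 2*I*b*√2)
(y(130, 7 + 0*3) - 1*(-9158)) + O(-114) = (130 - 1*(-9158)) - 114*(1 - 114 + 2*I*√2) = (130 + 9158) - 114*(-113 + 2*I*√2) = 9288 + (12882 - 228*I*√2) = 22170 - 228*I*√2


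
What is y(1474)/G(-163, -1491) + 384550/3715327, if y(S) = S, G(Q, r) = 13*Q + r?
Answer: -2044083249/6706165235 ≈ -0.30481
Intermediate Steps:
G(Q, r) = r + 13*Q
y(1474)/G(-163, -1491) + 384550/3715327 = 1474/(-1491 + 13*(-163)) + 384550/3715327 = 1474/(-1491 - 2119) + 384550*(1/3715327) = 1474/(-3610) + 384550/3715327 = 1474*(-1/3610) + 384550/3715327 = -737/1805 + 384550/3715327 = -2044083249/6706165235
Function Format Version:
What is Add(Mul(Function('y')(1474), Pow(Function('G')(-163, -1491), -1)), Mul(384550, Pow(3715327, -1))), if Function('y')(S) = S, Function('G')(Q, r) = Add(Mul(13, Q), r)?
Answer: Rational(-2044083249, 6706165235) ≈ -0.30481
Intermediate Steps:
Function('G')(Q, r) = Add(r, Mul(13, Q))
Add(Mul(Function('y')(1474), Pow(Function('G')(-163, -1491), -1)), Mul(384550, Pow(3715327, -1))) = Add(Mul(1474, Pow(Add(-1491, Mul(13, -163)), -1)), Mul(384550, Pow(3715327, -1))) = Add(Mul(1474, Pow(Add(-1491, -2119), -1)), Mul(384550, Rational(1, 3715327))) = Add(Mul(1474, Pow(-3610, -1)), Rational(384550, 3715327)) = Add(Mul(1474, Rational(-1, 3610)), Rational(384550, 3715327)) = Add(Rational(-737, 1805), Rational(384550, 3715327)) = Rational(-2044083249, 6706165235)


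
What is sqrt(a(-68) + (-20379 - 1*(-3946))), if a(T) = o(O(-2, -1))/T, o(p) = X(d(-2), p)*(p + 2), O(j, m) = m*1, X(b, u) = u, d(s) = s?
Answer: I*sqrt(18996531)/34 ≈ 128.19*I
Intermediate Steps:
O(j, m) = m
o(p) = p*(2 + p) (o(p) = p*(p + 2) = p*(2 + p))
a(T) = -1/T (a(T) = (-(2 - 1))/T = (-1*1)/T = -1/T)
sqrt(a(-68) + (-20379 - 1*(-3946))) = sqrt(-1/(-68) + (-20379 - 1*(-3946))) = sqrt(-1*(-1/68) + (-20379 + 3946)) = sqrt(1/68 - 16433) = sqrt(-1117443/68) = I*sqrt(18996531)/34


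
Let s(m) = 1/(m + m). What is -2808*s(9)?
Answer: -156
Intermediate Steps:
s(m) = 1/(2*m)
-2808*s(9) = -1404/9 = -2808*1/18 = -156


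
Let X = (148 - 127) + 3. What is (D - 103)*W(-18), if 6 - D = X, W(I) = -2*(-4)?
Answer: -968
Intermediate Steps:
W(I) = 8
X = 24 (X = 21 + 3 = 24)
D = -18 (D = 6 - 1*24 = 6 - 24 = -18)
(D - 103)*W(-18) = (-18 - 103)*8 = -121*8 = -968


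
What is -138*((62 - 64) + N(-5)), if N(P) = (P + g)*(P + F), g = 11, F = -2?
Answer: 6072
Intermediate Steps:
N(P) = (-2 + P)*(11 + P) (N(P) = (P + 11)*(P - 2) = (11 + P)*(-2 + P) = (-2 + P)*(11 + P))
-138*((62 - 64) + N(-5)) = -138*((62 - 64) + (-22 + (-5)**2 + 9*(-5))) = -138*(-2 + (-22 + 25 - 45)) = -138*(-2 - 42) = -138*(-44) = 6072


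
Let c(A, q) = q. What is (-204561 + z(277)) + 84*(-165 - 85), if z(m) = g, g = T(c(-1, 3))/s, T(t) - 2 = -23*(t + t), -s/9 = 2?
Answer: -2029981/9 ≈ -2.2555e+5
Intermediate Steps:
s = -18 (s = -9*2 = -18)
T(t) = 2 - 46*t (T(t) = 2 - 23*(t + t) = 2 - 46*t)
g = 68/9 (g = (2 - 46*3)/(-18) = (2 - 138)*(-1/18) = -136*(-1/18) = 68/9 ≈ 7.5556)
z(m) = 68/9
(-204561 + z(277)) + 84*(-165 - 85) = (-204561 + 68/9) + 84*(-165 - 85) = -1840981/9 + 84*(-250) = -1840981/9 - 21000 = -2029981/9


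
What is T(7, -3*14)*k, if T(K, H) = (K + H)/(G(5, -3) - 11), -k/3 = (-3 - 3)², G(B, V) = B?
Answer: -630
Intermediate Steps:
k = -108 (k = -3*(-3 - 3)² = -3*(-6)² = -3*36 = -108)
T(K, H) = -H/6 - K/6 (T(K, H) = (K + H)/(5 - 11) = (H + K)/(-6) = (H + K)*(-⅙) = -H/6 - K/6)
T(7, -3*14)*k = (-(-1)*14/2 - ⅙*7)*(-108) = (-⅙*(-42) - 7/6)*(-108) = (7 - 7/6)*(-108) = (35/6)*(-108) = -630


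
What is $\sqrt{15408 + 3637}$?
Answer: $\sqrt{19045} \approx 138.0$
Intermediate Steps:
$\sqrt{15408 + 3637} = \sqrt{19045}$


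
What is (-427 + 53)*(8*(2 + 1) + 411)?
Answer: -162690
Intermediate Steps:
(-427 + 53)*(8*(2 + 1) + 411) = -374*(8*3 + 411) = -374*(24 + 411) = -374*435 = -162690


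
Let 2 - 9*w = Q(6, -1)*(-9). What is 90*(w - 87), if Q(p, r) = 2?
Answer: -7630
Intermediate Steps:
w = 20/9 (w = 2/9 - 2*(-9)/9 = 2/9 - 1/9*(-18) = 2/9 + 2 = 20/9 ≈ 2.2222)
90*(w - 87) = 90*(20/9 - 87) = 90*(-763/9) = -7630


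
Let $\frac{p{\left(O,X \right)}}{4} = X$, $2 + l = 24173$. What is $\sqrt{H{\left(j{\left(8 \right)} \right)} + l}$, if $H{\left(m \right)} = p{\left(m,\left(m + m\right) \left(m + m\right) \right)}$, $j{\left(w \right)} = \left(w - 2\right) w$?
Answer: $\sqrt{61035} \approx 247.05$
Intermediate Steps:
$l = 24171$ ($l = -2 + 24173 = 24171$)
$j{\left(w \right)} = w \left(-2 + w\right)$ ($j{\left(w \right)} = \left(-2 + w\right) w = w \left(-2 + w\right)$)
$p{\left(O,X \right)} = 4 X$
$H{\left(m \right)} = 16 m^{2}$ ($H{\left(m \right)} = 4 \left(m + m\right) \left(m + m\right) = 4 \cdot 2 m 2 m = 4 \cdot 4 m^{2} = 16 m^{2}$)
$\sqrt{H{\left(j{\left(8 \right)} \right)} + l} = \sqrt{16 \left(8 \left(-2 + 8\right)\right)^{2} + 24171} = \sqrt{16 \left(8 \cdot 6\right)^{2} + 24171} = \sqrt{16 \cdot 48^{2} + 24171} = \sqrt{16 \cdot 2304 + 24171} = \sqrt{36864 + 24171} = \sqrt{61035}$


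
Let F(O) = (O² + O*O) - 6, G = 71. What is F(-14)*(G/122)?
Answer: 13703/61 ≈ 224.64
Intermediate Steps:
F(O) = -6 + 2*O² (F(O) = (O² + O²) - 6 = 2*O² - 6 = -6 + 2*O²)
F(-14)*(G/122) = (-6 + 2*(-14)²)*(71/122) = (-6 + 2*196)*(71*(1/122)) = (-6 + 392)*(71/122) = 386*(71/122) = 13703/61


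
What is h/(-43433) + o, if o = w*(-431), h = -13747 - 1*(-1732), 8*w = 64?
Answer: -149744969/43433 ≈ -3447.7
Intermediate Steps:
w = 8 (w = (1/8)*64 = 8)
h = -12015 (h = -13747 + 1732 = -12015)
o = -3448 (o = 8*(-431) = -3448)
h/(-43433) + o = -12015/(-43433) - 3448 = -12015*(-1/43433) - 3448 = 12015/43433 - 3448 = -149744969/43433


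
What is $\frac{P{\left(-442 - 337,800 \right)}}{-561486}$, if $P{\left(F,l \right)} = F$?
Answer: $\frac{779}{561486} \approx 0.0013874$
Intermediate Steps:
$\frac{P{\left(-442 - 337,800 \right)}}{-561486} = \frac{-442 - 337}{-561486} = \left(-442 - 337\right) \left(- \frac{1}{561486}\right) = \left(-779\right) \left(- \frac{1}{561486}\right) = \frac{779}{561486}$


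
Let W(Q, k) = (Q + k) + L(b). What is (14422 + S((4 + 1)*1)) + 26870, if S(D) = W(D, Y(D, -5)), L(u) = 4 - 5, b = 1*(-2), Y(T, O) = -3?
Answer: 41293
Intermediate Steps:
b = -2
L(u) = -1
W(Q, k) = -1 + Q + k (W(Q, k) = (Q + k) - 1 = -1 + Q + k)
S(D) = -4 + D (S(D) = -1 + D - 3 = -4 + D)
(14422 + S((4 + 1)*1)) + 26870 = (14422 + (-4 + (4 + 1)*1)) + 26870 = (14422 + (-4 + 5*1)) + 26870 = (14422 + (-4 + 5)) + 26870 = (14422 + 1) + 26870 = 14423 + 26870 = 41293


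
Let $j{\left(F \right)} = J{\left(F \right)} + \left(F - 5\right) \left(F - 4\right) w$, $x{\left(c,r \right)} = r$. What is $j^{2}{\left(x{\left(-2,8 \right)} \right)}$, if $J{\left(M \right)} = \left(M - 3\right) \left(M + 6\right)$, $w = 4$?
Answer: $13924$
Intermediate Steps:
$J{\left(M \right)} = \left(-3 + M\right) \left(6 + M\right)$
$j{\left(F \right)} = -18 + F^{2} + 3 F + 4 \left(-5 + F\right) \left(-4 + F\right)$ ($j{\left(F \right)} = \left(-18 + F^{2} + 3 F\right) + \left(F - 5\right) \left(F - 4\right) 4 = \left(-18 + F^{2} + 3 F\right) + \left(-5 + F\right) \left(-4 + F\right) 4 = \left(-18 + F^{2} + 3 F\right) + 4 \left(-5 + F\right) \left(-4 + F\right) = -18 + F^{2} + 3 F + 4 \left(-5 + F\right) \left(-4 + F\right)$)
$j^{2}{\left(x{\left(-2,8 \right)} \right)} = \left(62 - 264 + 5 \cdot 8^{2}\right)^{2} = \left(62 - 264 + 5 \cdot 64\right)^{2} = \left(62 - 264 + 320\right)^{2} = 118^{2} = 13924$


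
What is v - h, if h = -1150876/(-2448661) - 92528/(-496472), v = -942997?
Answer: -143299294037124813/151961452999 ≈ -9.4300e+5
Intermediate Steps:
h = 99743426810/151961452999 (h = -1150876*(-1/2448661) - 92528*(-1/496472) = 1150876/2448661 + 11566/62059 = 99743426810/151961452999 ≈ 0.65637)
v - h = -942997 - 1*99743426810/151961452999 = -942997 - 99743426810/151961452999 = -143299294037124813/151961452999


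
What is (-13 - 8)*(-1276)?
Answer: 26796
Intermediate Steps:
(-13 - 8)*(-1276) = -21*(-1276) = 26796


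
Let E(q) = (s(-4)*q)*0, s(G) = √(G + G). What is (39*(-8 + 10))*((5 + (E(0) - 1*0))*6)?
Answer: 2340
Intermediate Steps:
s(G) = √2*√G (s(G) = √(2*G) = √2*√G)
E(q) = 0 (E(q) = ((√2*√(-4))*q)*0 = ((√2*(2*I))*q)*0 = ((2*I*√2)*q)*0 = (2*I*q*√2)*0 = 0)
(39*(-8 + 10))*((5 + (E(0) - 1*0))*6) = (39*(-8 + 10))*((5 + (0 - 1*0))*6) = (39*2)*((5 + (0 + 0))*6) = 78*((5 + 0)*6) = 78*(5*6) = 78*30 = 2340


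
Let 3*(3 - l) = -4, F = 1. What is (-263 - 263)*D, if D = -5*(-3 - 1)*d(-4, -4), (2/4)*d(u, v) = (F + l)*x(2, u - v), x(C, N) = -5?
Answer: 1683200/3 ≈ 5.6107e+5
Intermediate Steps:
l = 13/3 (l = 3 - ⅓*(-4) = 3 + 4/3 = 13/3 ≈ 4.3333)
d(u, v) = -160/3 (d(u, v) = 2*((1 + 13/3)*(-5)) = 2*((16/3)*(-5)) = 2*(-80/3) = -160/3)
D = -3200/3 (D = -5*(-3 - 1)*(-160)/3 = -(-20)*(-160)/3 = -5*640/3 = -3200/3 ≈ -1066.7)
(-263 - 263)*D = (-263 - 263)*(-3200/3) = -526*(-3200/3) = 1683200/3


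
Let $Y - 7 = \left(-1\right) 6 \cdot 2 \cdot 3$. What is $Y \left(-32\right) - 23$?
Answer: $905$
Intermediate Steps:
$Y = -29$ ($Y = 7 + \left(-1\right) 6 \cdot 2 \cdot 3 = 7 + \left(-6\right) 2 \cdot 3 = 7 - 36 = -29$)
$Y \left(-32\right) - 23 = \left(-29\right) \left(-32\right) - 23 = 928 - 23 = 905$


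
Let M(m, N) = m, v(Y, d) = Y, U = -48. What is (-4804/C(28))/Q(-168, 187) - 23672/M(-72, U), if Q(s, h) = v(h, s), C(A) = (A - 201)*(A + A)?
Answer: 1340183335/4076226 ≈ 328.78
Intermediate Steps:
C(A) = 2*A*(-201 + A) (C(A) = (-201 + A)*(2*A) = 2*A*(-201 + A))
Q(s, h) = h
(-4804/C(28))/Q(-168, 187) - 23672/M(-72, U) = -4804*1/(56*(-201 + 28))/187 - 23672/(-72) = -4804/(2*28*(-173))*(1/187) - 23672*(-1/72) = -4804/(-9688)*(1/187) + 2959/9 = -4804*(-1/9688)*(1/187) + 2959/9 = (1201/2422)*(1/187) + 2959/9 = 1201/452914 + 2959/9 = 1340183335/4076226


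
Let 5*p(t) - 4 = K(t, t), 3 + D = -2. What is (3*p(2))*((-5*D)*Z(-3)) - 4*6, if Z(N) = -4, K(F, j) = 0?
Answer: -264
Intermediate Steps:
D = -5 (D = -3 - 2 = -5)
p(t) = ⅘ (p(t) = ⅘ + (⅕)*0 = ⅘ + 0 = ⅘)
(3*p(2))*((-5*D)*Z(-3)) - 4*6 = (3*(⅘))*(-5*(-5)*(-4)) - 4*6 = 12*(25*(-4))/5 - 24 = (12/5)*(-100) - 24 = -240 - 24 = -264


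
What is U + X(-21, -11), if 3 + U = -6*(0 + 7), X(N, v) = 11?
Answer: -34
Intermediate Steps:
U = -45 (U = -3 - 6*(0 + 7) = -3 - 6*7 = -3 - 42 = -45)
U + X(-21, -11) = -45 + 11 = -34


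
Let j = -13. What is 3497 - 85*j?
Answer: 4602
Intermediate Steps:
3497 - 85*j = 3497 - 85*(-13) = 3497 - 1*(-1105) = 3497 + 1105 = 4602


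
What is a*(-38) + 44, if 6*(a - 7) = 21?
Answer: -355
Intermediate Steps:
a = 21/2 (a = 7 + (1/6)*21 = 7 + 7/2 = 21/2 ≈ 10.500)
a*(-38) + 44 = (21/2)*(-38) + 44 = -399 + 44 = -355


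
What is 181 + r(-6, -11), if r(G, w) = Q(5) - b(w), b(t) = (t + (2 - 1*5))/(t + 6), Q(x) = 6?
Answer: 921/5 ≈ 184.20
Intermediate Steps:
b(t) = (-3 + t)/(6 + t) (b(t) = (t + (2 - 5))/(6 + t) = (t - 3)/(6 + t) = (-3 + t)/(6 + t))
r(G, w) = 6 - (-3 + w)/(6 + w)
181 + r(-6, -11) = 181 + (39 + 5*(-11))/(6 - 11) = 181 + (39 - 55)/(-5) = 181 - ⅕*(-16) = 181 + 16/5 = 921/5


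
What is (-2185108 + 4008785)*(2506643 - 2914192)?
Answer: -743237737673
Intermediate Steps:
(-2185108 + 4008785)*(2506643 - 2914192) = 1823677*(-407549) = -743237737673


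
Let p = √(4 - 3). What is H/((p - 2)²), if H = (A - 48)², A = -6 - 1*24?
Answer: 6084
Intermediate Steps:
p = 1 (p = √1 = 1)
A = -30 (A = -6 - 24 = -30)
H = 6084 (H = (-30 - 48)² = (-78)² = 6084)
H/((p - 2)²) = 6084/((1 - 2)²) = 6084/((-1)²) = 6084/1 = 6084*1 = 6084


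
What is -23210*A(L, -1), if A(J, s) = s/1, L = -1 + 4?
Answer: 23210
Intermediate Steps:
L = 3
A(J, s) = s (A(J, s) = s*1 = s)
-23210*A(L, -1) = -23210*(-1) = 23210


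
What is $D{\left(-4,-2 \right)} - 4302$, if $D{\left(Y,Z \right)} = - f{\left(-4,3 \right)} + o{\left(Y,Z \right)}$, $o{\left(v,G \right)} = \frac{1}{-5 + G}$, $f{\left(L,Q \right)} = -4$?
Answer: $- \frac{30087}{7} \approx -4298.1$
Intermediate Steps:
$D{\left(Y,Z \right)} = 4 + \frac{1}{-5 + Z}$ ($D{\left(Y,Z \right)} = \left(-1\right) \left(-4\right) + \frac{1}{-5 + Z} = 4 + \frac{1}{-5 + Z}$)
$D{\left(-4,-2 \right)} - 4302 = \frac{-19 + 4 \left(-2\right)}{-5 - 2} - 4302 = \frac{-19 - 8}{-7} - 4302 = \left(- \frac{1}{7}\right) \left(-27\right) - 4302 = \frac{27}{7} - 4302 = - \frac{30087}{7}$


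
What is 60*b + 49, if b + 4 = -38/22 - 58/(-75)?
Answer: -13653/55 ≈ -248.24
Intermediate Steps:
b = -4087/825 (b = -4 + (-38/22 - 58/(-75)) = -4 + (-38*1/22 - 58*(-1/75)) = -4 + (-19/11 + 58/75) = -4 - 787/825 = -4087/825 ≈ -4.9539)
60*b + 49 = 60*(-4087/825) + 49 = -16348/55 + 49 = -13653/55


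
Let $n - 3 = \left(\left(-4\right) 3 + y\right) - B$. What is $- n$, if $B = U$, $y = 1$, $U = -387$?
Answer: $-379$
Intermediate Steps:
$B = -387$
$n = 379$ ($n = 3 + \left(\left(\left(-4\right) 3 + 1\right) - -387\right) = 3 + \left(\left(-12 + 1\right) + 387\right) = 3 + \left(-11 + 387\right) = 3 + 376 = 379$)
$- n = \left(-1\right) 379 = -379$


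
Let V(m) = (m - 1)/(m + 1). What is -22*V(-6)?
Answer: -154/5 ≈ -30.800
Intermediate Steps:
V(m) = (-1 + m)/(1 + m)
-22*V(-6) = -22*(-1 - 6)/(1 - 6) = -22*(-7)/(-5) = -(-22)*(-7)/5 = -22*7/5 = -154/5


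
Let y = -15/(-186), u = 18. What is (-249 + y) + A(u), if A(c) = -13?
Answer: -16239/62 ≈ -261.92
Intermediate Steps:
y = 5/62 (y = -15*(-1/186) = 5/62 ≈ 0.080645)
(-249 + y) + A(u) = (-249 + 5/62) - 13 = -15433/62 - 13 = -16239/62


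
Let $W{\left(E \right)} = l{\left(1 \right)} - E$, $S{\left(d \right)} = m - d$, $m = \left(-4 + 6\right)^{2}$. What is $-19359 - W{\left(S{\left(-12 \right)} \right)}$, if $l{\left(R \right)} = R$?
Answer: $-19344$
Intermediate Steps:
$m = 4$ ($m = 2^{2} = 4$)
$S{\left(d \right)} = 4 - d$
$W{\left(E \right)} = 1 - E$
$-19359 - W{\left(S{\left(-12 \right)} \right)} = -19359 - \left(1 - \left(4 - -12\right)\right) = -19359 - \left(1 - \left(4 + 12\right)\right) = -19359 - \left(1 - 16\right) = -19359 - -15 = -19359 + 15 = -19344$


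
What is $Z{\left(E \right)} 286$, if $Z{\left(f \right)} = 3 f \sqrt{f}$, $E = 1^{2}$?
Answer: $858$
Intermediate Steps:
$E = 1$
$Z{\left(f \right)} = 3 f^{\frac{3}{2}}$
$Z{\left(E \right)} 286 = 3 \cdot 1^{\frac{3}{2}} \cdot 286 = 3 \cdot 1 \cdot 286 = 3 \cdot 286 = 858$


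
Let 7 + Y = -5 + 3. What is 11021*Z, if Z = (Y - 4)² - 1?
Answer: 1851528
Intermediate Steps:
Y = -9 (Y = -7 + (-5 + 3) = -7 - 2 = -9)
Z = 168 (Z = (-9 - 4)² - 1 = (-13)² - 1 = 169 - 1 = 168)
11021*Z = 11021*168 = 1851528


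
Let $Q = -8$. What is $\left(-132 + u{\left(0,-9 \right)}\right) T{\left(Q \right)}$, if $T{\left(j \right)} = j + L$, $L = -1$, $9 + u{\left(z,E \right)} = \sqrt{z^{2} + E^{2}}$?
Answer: $1188$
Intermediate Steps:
$u{\left(z,E \right)} = -9 + \sqrt{E^{2} + z^{2}}$ ($u{\left(z,E \right)} = -9 + \sqrt{z^{2} + E^{2}} = -9 + \sqrt{E^{2} + z^{2}}$)
$T{\left(j \right)} = -1 + j$ ($T{\left(j \right)} = j - 1 = -1 + j$)
$\left(-132 + u{\left(0,-9 \right)}\right) T{\left(Q \right)} = \left(-132 - \left(9 - \sqrt{\left(-9\right)^{2} + 0^{2}}\right)\right) \left(-1 - 8\right) = \left(-132 - \left(9 - \sqrt{81 + 0}\right)\right) \left(-9\right) = \left(-132 - \left(9 - \sqrt{81}\right)\right) \left(-9\right) = \left(-132 + \left(-9 + 9\right)\right) \left(-9\right) = \left(-132 + 0\right) \left(-9\right) = \left(-132\right) \left(-9\right) = 1188$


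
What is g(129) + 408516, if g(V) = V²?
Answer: 425157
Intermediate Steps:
g(129) + 408516 = 129² + 408516 = 16641 + 408516 = 425157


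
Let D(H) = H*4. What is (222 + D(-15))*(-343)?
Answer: -55566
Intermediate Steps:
D(H) = 4*H
(222 + D(-15))*(-343) = (222 + 4*(-15))*(-343) = (222 - 60)*(-343) = 162*(-343) = -55566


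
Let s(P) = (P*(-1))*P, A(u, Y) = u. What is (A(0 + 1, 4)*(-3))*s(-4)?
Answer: 48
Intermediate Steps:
s(P) = -P² (s(P) = (-P)*P = -P²)
(A(0 + 1, 4)*(-3))*s(-4) = ((0 + 1)*(-3))*(-1*(-4)²) = (1*(-3))*(-1*16) = -3*(-16) = 48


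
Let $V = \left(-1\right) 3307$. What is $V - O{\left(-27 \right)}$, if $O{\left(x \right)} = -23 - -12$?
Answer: $-3296$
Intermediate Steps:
$O{\left(x \right)} = -11$ ($O{\left(x \right)} = -23 + 12 = -11$)
$V = -3307$
$V - O{\left(-27 \right)} = -3307 - -11 = -3307 + 11 = -3296$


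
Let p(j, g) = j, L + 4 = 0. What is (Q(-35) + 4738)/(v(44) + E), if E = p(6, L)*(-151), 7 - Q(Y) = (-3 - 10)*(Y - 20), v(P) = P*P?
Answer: 403/103 ≈ 3.9126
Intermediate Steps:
L = -4 (L = -4 + 0 = -4)
v(P) = P²
Q(Y) = -253 + 13*Y (Q(Y) = 7 - (-3 - 10)*(Y - 20) = 7 - (-13)*(-20 + Y) = 7 - (260 - 13*Y) = 7 + (-260 + 13*Y) = -253 + 13*Y)
E = -906 (E = 6*(-151) = -906)
(Q(-35) + 4738)/(v(44) + E) = ((-253 + 13*(-35)) + 4738)/(44² - 906) = ((-253 - 455) + 4738)/(1936 - 906) = (-708 + 4738)/1030 = 4030*(1/1030) = 403/103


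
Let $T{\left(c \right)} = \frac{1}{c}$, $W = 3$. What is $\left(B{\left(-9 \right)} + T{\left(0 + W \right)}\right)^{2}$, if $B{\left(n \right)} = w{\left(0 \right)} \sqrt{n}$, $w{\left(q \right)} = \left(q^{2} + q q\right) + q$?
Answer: $\frac{1}{9} \approx 0.11111$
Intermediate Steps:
$w{\left(q \right)} = q + 2 q^{2}$ ($w{\left(q \right)} = \left(q^{2} + q^{2}\right) + q = 2 q^{2} + q = q + 2 q^{2}$)
$B{\left(n \right)} = 0$ ($B{\left(n \right)} = 0 \left(1 + 2 \cdot 0\right) \sqrt{n} = 0 \left(1 + 0\right) \sqrt{n} = 0 \cdot 1 \sqrt{n} = 0 \sqrt{n} = 0$)
$\left(B{\left(-9 \right)} + T{\left(0 + W \right)}\right)^{2} = \left(0 + \frac{1}{0 + 3}\right)^{2} = \left(0 + \frac{1}{3}\right)^{2} = \left(\frac{1}{3}\right)^{2} = \frac{1}{9}$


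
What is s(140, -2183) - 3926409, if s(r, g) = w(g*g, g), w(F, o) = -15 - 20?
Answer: -3926444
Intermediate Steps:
w(F, o) = -35
s(r, g) = -35
s(140, -2183) - 3926409 = -35 - 3926409 = -3926444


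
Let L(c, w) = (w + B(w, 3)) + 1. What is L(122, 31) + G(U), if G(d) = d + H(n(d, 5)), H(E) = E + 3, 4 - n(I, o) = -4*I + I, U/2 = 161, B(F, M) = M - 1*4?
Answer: 1326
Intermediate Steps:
B(F, M) = -4 + M (B(F, M) = M - 4 = -4 + M)
L(c, w) = w (L(c, w) = (w + (-4 + 3)) + 1 = (w - 1) + 1 = (-1 + w) + 1 = w)
U = 322 (U = 2*161 = 322)
n(I, o) = 4 + 3*I (n(I, o) = 4 - (-4*I + I) = 4 - (-3)*I = 4 + 3*I)
H(E) = 3 + E
G(d) = 7 + 4*d (G(d) = d + (3 + (4 + 3*d)) = d + (7 + 3*d) = 7 + 4*d)
L(122, 31) + G(U) = 31 + (7 + 4*322) = 31 + (7 + 1288) = 31 + 1295 = 1326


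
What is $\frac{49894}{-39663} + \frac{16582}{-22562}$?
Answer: $- \frac{68592319}{34418331} \approx -1.9929$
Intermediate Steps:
$\frac{49894}{-39663} + \frac{16582}{-22562} = 49894 \left(- \frac{1}{39663}\right) + 16582 \left(- \frac{1}{22562}\right) = - \frac{3838}{3051} - \frac{8291}{11281} = - \frac{68592319}{34418331}$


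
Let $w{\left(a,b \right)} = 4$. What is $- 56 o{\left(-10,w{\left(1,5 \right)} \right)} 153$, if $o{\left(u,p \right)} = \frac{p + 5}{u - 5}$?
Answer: $\frac{25704}{5} \approx 5140.8$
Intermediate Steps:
$o{\left(u,p \right)} = \frac{5 + p}{-5 + u}$
$- 56 o{\left(-10,w{\left(1,5 \right)} \right)} 153 = - 56 \frac{5 + 4}{-5 - 10} \cdot 153 = - 56 \frac{1}{-15} \cdot 9 \cdot 153 = - 56 \left(\left(- \frac{1}{15}\right) 9\right) 153 = \left(-56\right) \left(- \frac{3}{5}\right) 153 = \frac{168}{5} \cdot 153 = \frac{25704}{5}$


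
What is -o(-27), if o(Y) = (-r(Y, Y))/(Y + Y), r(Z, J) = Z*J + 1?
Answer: -365/27 ≈ -13.519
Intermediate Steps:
r(Z, J) = 1 + J*Z (r(Z, J) = J*Z + 1 = 1 + J*Z)
o(Y) = (-1 - Y**2)/(2*Y) (o(Y) = (-(1 + Y*Y))/(Y + Y) = (-(1 + Y**2))/((2*Y)) = (-1 - Y**2)*(1/(2*Y)) = (-1 - Y**2)/(2*Y))
-o(-27) = -(-1 - 1*(-27)**2)/(2*(-27)) = -(-1)*(-1 - 1*729)/(2*27) = -(-1)*(-1 - 729)/(2*27) = -(-1)*(-730)/(2*27) = -1*365/27 = -365/27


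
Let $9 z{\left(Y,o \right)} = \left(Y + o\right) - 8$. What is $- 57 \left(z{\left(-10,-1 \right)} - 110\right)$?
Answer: $\frac{19171}{3} \approx 6390.3$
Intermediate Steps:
$z{\left(Y,o \right)} = - \frac{8}{9} + \frac{Y}{9} + \frac{o}{9}$ ($z{\left(Y,o \right)} = \frac{\left(Y + o\right) - 8}{9} = \frac{-8 + Y + o}{9} = - \frac{8}{9} + \frac{Y}{9} + \frac{o}{9}$)
$- 57 \left(z{\left(-10,-1 \right)} - 110\right) = - 57 \left(\left(- \frac{8}{9} + \frac{1}{9} \left(-10\right) + \frac{1}{9} \left(-1\right)\right) - 110\right) = - 57 \left(\left(- \frac{8}{9} - \frac{10}{9} - \frac{1}{9}\right) - 110\right) = - 57 \left(- \frac{19}{9} - 110\right) = \left(-57\right) \left(- \frac{1009}{9}\right) = \frac{19171}{3}$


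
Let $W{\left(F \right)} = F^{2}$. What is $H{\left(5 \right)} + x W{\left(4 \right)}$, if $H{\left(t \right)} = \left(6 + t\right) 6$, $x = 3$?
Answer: $114$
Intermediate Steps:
$H{\left(t \right)} = 36 + 6 t$
$H{\left(5 \right)} + x W{\left(4 \right)} = \left(36 + 6 \cdot 5\right) + 3 \cdot 4^{2} = \left(36 + 30\right) + 3 \cdot 16 = 66 + 48 = 114$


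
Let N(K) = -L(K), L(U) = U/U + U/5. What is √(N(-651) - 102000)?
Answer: I*√2546770/5 ≈ 319.17*I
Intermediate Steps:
L(U) = 1 + U/5 (L(U) = 1 + U*(⅕) = 1 + U/5)
N(K) = -1 - K/5 (N(K) = -(1 + K/5) = -1 - K/5)
√(N(-651) - 102000) = √((-1 - ⅕*(-651)) - 102000) = √((-1 + 651/5) - 102000) = √(646/5 - 102000) = √(-509354/5) = I*√2546770/5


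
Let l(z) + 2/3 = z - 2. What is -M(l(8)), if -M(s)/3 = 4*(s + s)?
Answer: 128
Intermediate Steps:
l(z) = -8/3 + z (l(z) = -⅔ + (z - 2) = -⅔ + (-2 + z) = -8/3 + z)
M(s) = -24*s (M(s) = -12*(s + s) = -12*2*s = -24*s)
-M(l(8)) = -(-24)*(-8/3 + 8) = -(-24)*16/3 = -1*(-128) = 128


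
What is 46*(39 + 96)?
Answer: 6210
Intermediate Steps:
46*(39 + 96) = 46*135 = 6210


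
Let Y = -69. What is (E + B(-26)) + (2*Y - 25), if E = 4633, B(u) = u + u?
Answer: 4418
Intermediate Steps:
B(u) = 2*u
(E + B(-26)) + (2*Y - 25) = (4633 + 2*(-26)) + (2*(-69) - 25) = (4633 - 52) + (-138 - 25) = 4581 - 163 = 4418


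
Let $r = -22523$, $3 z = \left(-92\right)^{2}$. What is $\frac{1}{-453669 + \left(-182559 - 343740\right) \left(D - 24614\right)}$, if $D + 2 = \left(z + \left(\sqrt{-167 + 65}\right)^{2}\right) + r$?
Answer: $\frac{1}{23377572478} \approx 4.2776 \cdot 10^{-11}$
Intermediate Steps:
$z = \frac{8464}{3}$ ($z = \frac{\left(-92\right)^{2}}{3} = \frac{1}{3} \cdot 8464 = \frac{8464}{3} \approx 2821.3$)
$D = - \frac{59417}{3}$ ($D = -2 - \left(\frac{59105}{3} + 102\right) = -2 + \left(\left(\frac{8464}{3} - 102\right) - 22523\right) = -2 + \left(\frac{8158}{3} - 22523\right) = -2 - \frac{59411}{3} = - \frac{59417}{3} \approx -19806.0$)
$\frac{1}{-453669 + \left(-182559 - 343740\right) \left(D - 24614\right)} = \frac{1}{-453669 + \left(-182559 - 343740\right) \left(- \frac{59417}{3} - 24614\right)} = \frac{1}{-453669 - -23378026147} = \frac{1}{-453669 + 23378026147} = \frac{1}{23377572478}$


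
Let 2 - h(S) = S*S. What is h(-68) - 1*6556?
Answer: -11178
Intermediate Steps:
h(S) = 2 - S² (h(S) = 2 - S*S = 2 - S²)
h(-68) - 1*6556 = (2 - 1*(-68)²) - 1*6556 = (2 - 1*4624) - 6556 = (2 - 4624) - 6556 = -4622 - 6556 = -11178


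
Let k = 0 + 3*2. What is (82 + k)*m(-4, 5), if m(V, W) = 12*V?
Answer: -4224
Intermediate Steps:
k = 6 (k = 0 + 6 = 6)
(82 + k)*m(-4, 5) = (82 + 6)*(12*(-4)) = 88*(-48) = -4224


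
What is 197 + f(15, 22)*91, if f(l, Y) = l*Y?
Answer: 30227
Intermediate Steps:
f(l, Y) = Y*l
197 + f(15, 22)*91 = 197 + (22*15)*91 = 197 + 330*91 = 197 + 30030 = 30227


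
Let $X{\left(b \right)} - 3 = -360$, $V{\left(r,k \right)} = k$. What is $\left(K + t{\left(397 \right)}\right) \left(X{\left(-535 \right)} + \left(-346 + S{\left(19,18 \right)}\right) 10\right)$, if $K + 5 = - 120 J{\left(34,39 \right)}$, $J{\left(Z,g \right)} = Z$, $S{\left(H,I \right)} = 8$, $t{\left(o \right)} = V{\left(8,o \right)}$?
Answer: $13782056$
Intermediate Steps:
$t{\left(o \right)} = o$
$X{\left(b \right)} = -357$ ($X{\left(b \right)} = 3 - 360 = -357$)
$K = -4085$ ($K = -5 - 4080 = -4085$)
$\left(K + t{\left(397 \right)}\right) \left(X{\left(-535 \right)} + \left(-346 + S{\left(19,18 \right)}\right) 10\right) = \left(-4085 + 397\right) \left(-357 + \left(-346 + 8\right) 10\right) = - 3688 \left(-357 - 3380\right) = \left(-3688\right) \left(-3737\right) = 13782056$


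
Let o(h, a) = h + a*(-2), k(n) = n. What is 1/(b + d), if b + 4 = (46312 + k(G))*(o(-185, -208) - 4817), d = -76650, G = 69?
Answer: -1/212779920 ≈ -4.6997e-9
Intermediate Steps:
o(h, a) = h - 2*a
b = -212703270 (b = -4 + (46312 + 69)*((-185 - 2*(-208)) - 4817) = -4 + 46381*((-185 + 416) - 4817) = -4 + 46381*(231 - 4817) = -4 + 46381*(-4586) = -4 - 212703266 = -212703270)
1/(b + d) = 1/(-212703270 - 76650) = 1/(-212779920) = -1/212779920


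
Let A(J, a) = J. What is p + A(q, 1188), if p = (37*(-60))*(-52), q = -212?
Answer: 115228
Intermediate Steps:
p = 115440 (p = -2220*(-52) = 115440)
p + A(q, 1188) = 115440 - 212 = 115228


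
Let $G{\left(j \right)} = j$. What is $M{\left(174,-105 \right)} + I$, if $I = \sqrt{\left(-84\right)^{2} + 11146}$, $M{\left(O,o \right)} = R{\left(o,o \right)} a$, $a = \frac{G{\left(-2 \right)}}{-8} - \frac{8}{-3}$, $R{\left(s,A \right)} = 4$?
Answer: $\frac{35}{3} + \sqrt{18202} \approx 146.58$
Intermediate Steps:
$a = \frac{35}{12}$ ($a = - \frac{2}{-8} - \frac{8}{-3} = \left(-2\right) \left(- \frac{1}{8}\right) - - \frac{8}{3} = \frac{1}{4} + \frac{8}{3} = \frac{35}{12} \approx 2.9167$)
$M{\left(O,o \right)} = \frac{35}{3}$ ($M{\left(O,o \right)} = 4 \cdot \frac{35}{12} = \frac{35}{3}$)
$I = \sqrt{18202}$ ($I = \sqrt{7056 + 11146} = \sqrt{18202} \approx 134.91$)
$M{\left(174,-105 \right)} + I = \frac{35}{3} + \sqrt{18202}$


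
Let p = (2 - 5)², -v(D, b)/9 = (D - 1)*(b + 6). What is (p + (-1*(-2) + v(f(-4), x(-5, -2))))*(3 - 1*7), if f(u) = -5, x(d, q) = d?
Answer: -260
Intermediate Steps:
v(D, b) = -9*(-1 + D)*(6 + b) (v(D, b) = -9*(D - 1)*(b + 6) = -9*(-1 + D)*(6 + b))
p = 9 (p = (-3)² = 9)
(p + (-1*(-2) + v(f(-4), x(-5, -2))))*(3 - 1*7) = (9 + (-1*(-2) + (54 - 54*(-5) + 9*(-5) - 9*(-5)*(-5))))*(3 - 1*7) = (9 + (2 + (54 + 270 - 45 - 225)))*(3 - 7) = (9 + (2 + 54))*(-4) = (9 + 56)*(-4) = 65*(-4) = -260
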